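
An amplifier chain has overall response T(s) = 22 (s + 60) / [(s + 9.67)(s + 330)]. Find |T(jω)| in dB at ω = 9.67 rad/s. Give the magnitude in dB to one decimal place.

|j9.67 + 60| = √(9.67² + 60²) = 60.77
|j9.67 + 9.67| = √(9.67² + 9.67²) = 13.68
|j9.67 + 330| = √(9.67² + 330²) = 330.1
|T(j9.67)| = 22 × 60.77 / (13.68 × 330.1) = 0.29614
20 log₁₀(0.29614) = -10.57 dB

-10.6 dB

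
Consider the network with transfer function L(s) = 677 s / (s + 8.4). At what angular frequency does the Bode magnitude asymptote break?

8.4 rad/s

The single real pole at s = −8.4 gives a corner at ω = 8.4 rad/s.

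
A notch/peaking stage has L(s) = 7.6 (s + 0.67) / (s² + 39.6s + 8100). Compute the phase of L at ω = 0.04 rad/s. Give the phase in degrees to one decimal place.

3.4°

∠(j0.04 + 0.67) = arctan(0.04/0.67) = 3.42°
∠[(j0.04)² + 39.6(j0.04) + 8100] = ∠[8100 + j1.584] = 0.01°
∠L(j0.04) = 3.42° − 0.01° = 3.41°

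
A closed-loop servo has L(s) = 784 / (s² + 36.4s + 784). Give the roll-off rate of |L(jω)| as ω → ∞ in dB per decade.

-40 dB/decade

With 0 zeros and 2 poles, the high-frequency asymptotic slope is 20 × (0 − 2) = -40 dB/decade.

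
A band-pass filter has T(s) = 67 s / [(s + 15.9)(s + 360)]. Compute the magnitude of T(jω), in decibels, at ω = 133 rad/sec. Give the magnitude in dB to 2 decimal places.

|j133| = 133
|j133 + 15.9| = √(133² + 15.9²) = 133.9
|j133 + 360| = √(133² + 360²) = 383.8
|T(j133)| = 67 × 133 / (133.9 × 383.8) = 0.17334
20 log₁₀(0.17334) = -15.222 dB

-15.22 dB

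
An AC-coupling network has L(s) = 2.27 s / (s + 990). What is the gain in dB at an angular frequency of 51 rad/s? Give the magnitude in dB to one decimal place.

-18.7 dB

|j51| = 51
|j51 + 990| = √(51² + 990²) = 991.3
|L(j51)| = 2.27 × 51 / 991.3 = 0.11678
20 log₁₀(0.11678) = -18.65 dB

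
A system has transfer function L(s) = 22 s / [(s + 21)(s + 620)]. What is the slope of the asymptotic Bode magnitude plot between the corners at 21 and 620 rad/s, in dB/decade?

In this band the factors already past their corner are: 1 differentiator zero, pole at 21; net slope = 0 dB/decade.

0 dB/decade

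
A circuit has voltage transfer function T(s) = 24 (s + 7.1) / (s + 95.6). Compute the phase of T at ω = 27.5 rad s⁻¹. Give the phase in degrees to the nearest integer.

∠(j27.5 + 7.1) = arctan(27.5/7.1) = 75.52°
∠(j27.5 + 95.6) = arctan(27.5/95.6) = 16.05°
∠T(j27.5) = 75.52° − 16.05° = 59.48°

59 deg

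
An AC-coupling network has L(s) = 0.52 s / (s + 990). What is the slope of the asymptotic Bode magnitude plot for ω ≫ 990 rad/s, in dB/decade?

With 1 zero and 1 pole, the high-frequency asymptotic slope is 20 × (1 − 1) = 0 dB/decade.

0 dB/decade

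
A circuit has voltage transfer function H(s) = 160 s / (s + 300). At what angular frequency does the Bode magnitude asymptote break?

The single real pole at s = −300 gives a corner at ω = 300 rad/sec.

300 rad/sec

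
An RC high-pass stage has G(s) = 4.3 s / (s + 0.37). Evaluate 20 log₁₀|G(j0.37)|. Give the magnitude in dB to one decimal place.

9.7 dB

|j0.37| = 0.37
|j0.37 + 0.37| = √(0.37² + 0.37²) = 0.5233
|G(j0.37)| = 4.3 × 0.37 / 0.5233 = 3.0406
20 log₁₀(3.0406) = 9.66 dB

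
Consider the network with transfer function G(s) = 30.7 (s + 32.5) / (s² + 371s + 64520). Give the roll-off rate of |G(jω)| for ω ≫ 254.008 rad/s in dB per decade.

With 1 zero and 2 poles, the high-frequency asymptotic slope is 20 × (1 − 2) = -20 dB/decade.

-20 dB/decade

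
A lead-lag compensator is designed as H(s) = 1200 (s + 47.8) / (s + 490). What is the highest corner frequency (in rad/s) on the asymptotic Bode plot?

490 rad/s

Break frequencies occur at each pole and zero magnitude: 47.8 rad/s, 490 rad/s.
The highest is 490 rad/s.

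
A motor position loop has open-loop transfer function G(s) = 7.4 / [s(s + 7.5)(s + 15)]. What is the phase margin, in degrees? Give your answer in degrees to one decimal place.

89.2 deg

Gain crossover: |G(jω)| = 1 at ω ≈ 0.0658 rad/sec.
∠G(j0.0658) = −90° − arctan(0.0658/7.5) − arctan(0.0658/15) ≈ -90.75°
PM = 180° + (-90.75°) = 89.25°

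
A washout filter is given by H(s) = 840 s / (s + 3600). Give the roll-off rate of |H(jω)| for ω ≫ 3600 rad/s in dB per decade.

0 dB/decade

With 1 zero and 1 pole, the high-frequency asymptotic slope is 20 × (1 − 1) = 0 dB/decade.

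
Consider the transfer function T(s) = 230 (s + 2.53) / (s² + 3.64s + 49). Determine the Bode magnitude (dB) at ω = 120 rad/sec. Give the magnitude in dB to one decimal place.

|j120 + 2.53| = √(120² + 2.53²) = 120
|(j120)² + 3.64(j120) + 49| = |-14351 + j436.8| = 1.436e+04
|T(j120)| = 230 × 120 / 1.436e+04 = 1.9227
20 log₁₀(1.9227) = 5.68 dB

5.7 dB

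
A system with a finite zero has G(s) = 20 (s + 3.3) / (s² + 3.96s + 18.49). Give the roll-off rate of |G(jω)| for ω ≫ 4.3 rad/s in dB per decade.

-20 dB/decade

With 1 zero and 2 poles, the high-frequency asymptotic slope is 20 × (1 − 2) = -20 dB/decade.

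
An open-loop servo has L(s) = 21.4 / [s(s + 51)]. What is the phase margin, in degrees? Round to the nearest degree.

90°

Gain crossover: |L(jω)| = 1 at ω ≈ 0.42 rad s⁻¹.
∠L(j0.42) = −90° − arctan(0.42/51) ≈ -90.47°
PM = 180° + (-90.47°) = 89.53°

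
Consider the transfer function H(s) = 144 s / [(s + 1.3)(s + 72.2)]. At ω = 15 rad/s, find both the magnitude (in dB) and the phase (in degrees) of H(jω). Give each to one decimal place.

|H| = 5.8 dB, ∠H = -6.8°

|j15| = 15
|j15 + 1.3| = √(15² + 1.3²) = 15.06
|j15 + 72.2| = √(15² + 72.2²) = 73.74
|H(j15)| = 144 × 15 / (15.06 × 73.74) = 1.9455
20 log₁₀(1.9455) = 5.78 dB
∠(j15) = 90.00°
∠(j15 + 1.3) = arctan(15/1.3) = 85.05°
∠(j15 + 72.2) = arctan(15/72.2) = 11.74°
∠H(j15) = 90.00° − (85.05° + 11.74°) = -6.78°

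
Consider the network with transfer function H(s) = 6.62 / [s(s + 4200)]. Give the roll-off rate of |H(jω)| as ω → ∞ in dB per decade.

With 0 zeros and 2 poles, the high-frequency asymptotic slope is 20 × (0 − 2) = -40 dB/decade.

-40 dB/decade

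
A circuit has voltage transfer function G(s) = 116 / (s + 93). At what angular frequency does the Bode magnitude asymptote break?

The single real pole at s = −93 gives a corner at ω = 93 rad s⁻¹.

93 rad s⁻¹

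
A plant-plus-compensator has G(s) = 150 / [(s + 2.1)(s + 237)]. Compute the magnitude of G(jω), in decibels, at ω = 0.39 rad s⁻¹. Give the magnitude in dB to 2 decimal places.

|j0.39 + 2.1| = √(0.39² + 2.1²) = 2.136
|j0.39 + 237| = √(0.39² + 237²) = 237
|G(j0.39)| = 150 / (2.136 × 237) = 0.29632
20 log₁₀(0.29632) = -10.565 dB

-10.56 dB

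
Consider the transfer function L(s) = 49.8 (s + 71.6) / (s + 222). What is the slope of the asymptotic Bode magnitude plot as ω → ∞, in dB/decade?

With 1 zero and 1 pole, the high-frequency asymptotic slope is 20 × (1 − 1) = 0 dB/decade.

0 dB/decade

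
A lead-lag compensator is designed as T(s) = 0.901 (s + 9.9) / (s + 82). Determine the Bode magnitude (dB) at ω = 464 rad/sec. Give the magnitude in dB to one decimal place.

|j464 + 9.9| = √(464² + 9.9²) = 464.1
|j464 + 82| = √(464² + 82²) = 471.2
|T(j464)| = 0.901 × 464.1 / 471.2 = 0.88745
20 log₁₀(0.88745) = -1.04 dB

-1.0 dB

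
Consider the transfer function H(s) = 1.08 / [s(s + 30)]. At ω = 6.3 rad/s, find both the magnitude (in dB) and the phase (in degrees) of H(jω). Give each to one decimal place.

|H| = -45.0 dB, ∠H = -101.9°

|j6.3 + 30| = √(6.3² + 30²) = 30.65
|j6.3| = 6.3
|H(j6.3)| = 1.08 / (30.65 × 6.3) = 0.0055923
20 log₁₀(0.0055923) = -45.05 dB
∠(j6.3 + 30) = arctan(6.3/30) = 11.86°
∠(j6.3) = 90.00°
∠H(j6.3) = − (11.86° + 90.00°) = -101.86°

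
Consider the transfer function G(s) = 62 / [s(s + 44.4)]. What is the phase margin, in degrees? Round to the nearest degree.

88°

Gain crossover: |G(jω)| = 1 at ω ≈ 1.4 rad/s.
∠G(j1.4) = −90° − arctan(1.4/44.4) ≈ -91.80°
PM = 180° + (-91.80°) = 88.20°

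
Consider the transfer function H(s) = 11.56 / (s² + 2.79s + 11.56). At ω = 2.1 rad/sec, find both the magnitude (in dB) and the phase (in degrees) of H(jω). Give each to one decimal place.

|(j2.1)² + 2.79(j2.1) + 11.56| = |7.15 + j5.859| = 9.244
|H(j2.1)| = 11.56 / 9.244 = 1.2505
20 log₁₀(1.2505) = 1.94 dB
∠[(j2.1)² + 2.79(j2.1) + 11.56] = ∠[7.15 + j5.859] = 39.33°
∠H(j2.1) = −39.33° = -39.33°

|H| = 1.9 dB, ∠H = -39.3°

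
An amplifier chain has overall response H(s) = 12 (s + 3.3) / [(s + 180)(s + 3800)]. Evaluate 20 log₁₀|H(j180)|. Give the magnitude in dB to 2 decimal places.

|j180 + 3.3| = √(180² + 3.3²) = 180
|j180 + 180| = √(180² + 180²) = 254.6
|j180 + 3800| = √(180² + 3800²) = 3804
|H(j180)| = 12 × 180 / (254.6 × 3804) = 0.0022308
20 log₁₀(0.0022308) = -53.031 dB

-53.03 dB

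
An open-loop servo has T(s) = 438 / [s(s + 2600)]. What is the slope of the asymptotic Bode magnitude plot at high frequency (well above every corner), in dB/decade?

-40 dB/decade

With 0 zeros and 2 poles, the high-frequency asymptotic slope is 20 × (0 − 2) = -40 dB/decade.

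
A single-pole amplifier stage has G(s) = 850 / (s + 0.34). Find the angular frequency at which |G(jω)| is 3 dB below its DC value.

0.34 rad s⁻¹

For a single-pole low-pass, the −3 dB point is at the pole: ω = 0.34 rad s⁻¹.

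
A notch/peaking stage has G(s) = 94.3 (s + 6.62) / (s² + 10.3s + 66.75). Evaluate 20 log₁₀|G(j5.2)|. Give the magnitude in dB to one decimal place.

|j5.2 + 6.62| = √(5.2² + 6.62²) = 8.418
|(j5.2)² + 10.3(j5.2) + 66.75| = |39.71 + j53.56| = 66.68
|G(j5.2)| = 94.3 × 8.418 / 66.68 = 11.906
20 log₁₀(11.906) = 21.52 dB

21.5 dB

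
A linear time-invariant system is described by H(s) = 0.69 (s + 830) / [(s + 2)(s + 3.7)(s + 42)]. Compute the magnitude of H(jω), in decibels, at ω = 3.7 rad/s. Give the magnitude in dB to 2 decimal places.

-4.19 dB

|j3.7 + 830| = √(3.7² + 830²) = 830
|j3.7 + 2| = √(3.7² + 2²) = 4.206
|j3.7 + 3.7| = √(3.7² + 3.7²) = 5.233
|j3.7 + 42| = √(3.7² + 42²) = 42.16
|H(j3.7)| = 0.69 × 830 / (4.206 × 5.233 × 42.16) = 0.6172
20 log₁₀(0.6172) = -4.192 dB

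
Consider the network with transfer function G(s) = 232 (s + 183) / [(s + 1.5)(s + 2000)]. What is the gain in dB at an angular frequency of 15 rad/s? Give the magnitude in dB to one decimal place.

|j15 + 183| = √(15² + 183²) = 183.6
|j15 + 1.5| = √(15² + 1.5²) = 15.07
|j15 + 2000| = √(15² + 2000²) = 2000
|G(j15)| = 232 × 183.6 / (15.07 × 2000) = 1.4129
20 log₁₀(1.4129) = 3.00 dB

3.0 dB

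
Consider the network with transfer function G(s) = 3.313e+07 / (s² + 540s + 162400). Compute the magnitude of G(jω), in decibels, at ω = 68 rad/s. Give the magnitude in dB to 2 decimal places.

46.21 dB

|(j68)² + 540(j68) + 162400| = |1.5778e+05 + j36720| = 1.62e+05
|G(j68)| = 3.313e+07 / 1.62e+05 = 204.52
20 log₁₀(204.52) = 46.215 dB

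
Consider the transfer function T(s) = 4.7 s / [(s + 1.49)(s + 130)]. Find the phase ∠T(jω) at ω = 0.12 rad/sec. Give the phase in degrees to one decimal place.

85.3°

∠(j0.12) = 90.00°
∠(j0.12 + 1.49) = arctan(0.12/1.49) = 4.60°
∠(j0.12 + 130) = arctan(0.12/130) = 0.05°
∠T(j0.12) = 90.00° − (4.60° + 0.05°) = 85.34°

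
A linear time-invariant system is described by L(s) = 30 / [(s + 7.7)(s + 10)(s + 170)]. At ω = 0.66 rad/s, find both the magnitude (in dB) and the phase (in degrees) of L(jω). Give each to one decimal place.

|j0.66 + 7.7| = √(0.66² + 7.7²) = 7.728
|j0.66 + 10| = √(0.66² + 10²) = 10.02
|j0.66 + 170| = √(0.66² + 170²) = 170
|L(j0.66)| = 30 / (7.728 × 10.02 × 170) = 0.0022785
20 log₁₀(0.0022785) = -52.85 dB
∠(j0.66 + 7.7) = arctan(0.66/7.7) = 4.90°
∠(j0.66 + 10) = arctan(0.66/10) = 3.78°
∠(j0.66 + 170) = arctan(0.66/170) = 0.22°
∠L(j0.66) = − (4.90° + 3.78° + 0.22°) = -8.90°

|L| = -52.8 dB, ∠L = -8.9°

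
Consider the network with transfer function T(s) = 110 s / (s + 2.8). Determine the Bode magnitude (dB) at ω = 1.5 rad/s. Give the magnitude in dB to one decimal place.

|j1.5| = 1.5
|j1.5 + 2.8| = √(1.5² + 2.8²) = 3.176
|T(j1.5)| = 110 × 1.5 / 3.176 = 51.944
20 log₁₀(51.944) = 34.31 dB

34.3 dB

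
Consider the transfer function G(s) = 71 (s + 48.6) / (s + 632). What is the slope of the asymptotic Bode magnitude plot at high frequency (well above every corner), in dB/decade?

With 1 zero and 1 pole, the high-frequency asymptotic slope is 20 × (1 − 1) = 0 dB/decade.

0 dB/decade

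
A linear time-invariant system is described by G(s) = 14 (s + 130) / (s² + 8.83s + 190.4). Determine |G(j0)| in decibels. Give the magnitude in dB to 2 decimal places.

19.61 dB

G(0) = 14 × 130 / 190.4 = 9.5588
20 log₁₀(9.5588) = 19.608 dB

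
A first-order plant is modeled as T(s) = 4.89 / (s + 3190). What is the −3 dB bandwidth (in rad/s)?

3190 rad/s

For a single-pole low-pass, the −3 dB point is at the pole: ω = 3190 rad/s.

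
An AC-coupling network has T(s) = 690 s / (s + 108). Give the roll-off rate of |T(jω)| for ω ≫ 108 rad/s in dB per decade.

0 dB/decade

With 1 zero and 1 pole, the high-frequency asymptotic slope is 20 × (1 − 1) = 0 dB/decade.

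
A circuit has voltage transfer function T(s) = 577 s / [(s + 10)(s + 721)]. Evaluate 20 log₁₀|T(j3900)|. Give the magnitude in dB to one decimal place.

-16.7 dB

|j3900| = 3900
|j3900 + 10| = √(3900² + 10²) = 3900
|j3900 + 721| = √(3900² + 721²) = 3966
|T(j3900)| = 577 × 3900 / (3900 × 3966) = 0.14548
20 log₁₀(0.14548) = -16.74 dB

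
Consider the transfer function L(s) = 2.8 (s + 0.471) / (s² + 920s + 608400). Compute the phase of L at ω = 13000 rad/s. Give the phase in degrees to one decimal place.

∠(j13000 + 0.471) = arctan(13000/0.471) = 90.00°
∠[(j13000)² + 920(j13000) + 608400] = ∠[-1.6839e+08 + j1.196e+07] = 175.94°
∠L(j13000) = 90.00° − 175.94° = -85.94°

-85.9°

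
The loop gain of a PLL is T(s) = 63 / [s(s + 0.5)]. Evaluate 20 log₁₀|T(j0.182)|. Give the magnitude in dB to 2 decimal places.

|j0.182 + 0.5| = √(0.182² + 0.5²) = 0.5321
|j0.182| = 0.182
|T(j0.182)| = 63 / (0.5321 × 0.182) = 650.55
20 log₁₀(650.55) = 56.266 dB

56.27 dB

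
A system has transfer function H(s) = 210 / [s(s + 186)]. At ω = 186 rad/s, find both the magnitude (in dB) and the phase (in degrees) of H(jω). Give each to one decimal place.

|j186 + 186| = √(186² + 186²) = 263
|j186| = 186
|H(j186)| = 210 / (263 × 186) = 0.0042922
20 log₁₀(0.0042922) = -47.35 dB
∠(j186 + 186) = arctan(186/186) = 45.00°
∠(j186) = 90.00°
∠H(j186) = − (45.00° + 90.00°) = -135.00°

|H| = -47.3 dB, ∠H = -135.0°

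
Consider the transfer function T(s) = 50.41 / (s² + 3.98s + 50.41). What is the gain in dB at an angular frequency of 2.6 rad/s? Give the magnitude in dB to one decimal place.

|(j2.6)² + 3.98(j2.6) + 50.41| = |43.65 + j10.348| = 44.86
|T(j2.6)| = 50.41 / 44.86 = 1.1237
20 log₁₀(1.1237) = 1.01 dB

1.0 dB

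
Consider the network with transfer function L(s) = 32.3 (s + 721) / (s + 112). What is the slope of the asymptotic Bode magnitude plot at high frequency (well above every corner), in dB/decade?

0 dB/decade

With 1 zero and 1 pole, the high-frequency asymptotic slope is 20 × (1 − 1) = 0 dB/decade.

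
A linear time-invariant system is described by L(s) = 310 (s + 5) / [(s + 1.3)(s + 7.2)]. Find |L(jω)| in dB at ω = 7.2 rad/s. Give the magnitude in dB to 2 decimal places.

|j7.2 + 5| = √(7.2² + 5²) = 8.766
|j7.2 + 1.3| = √(7.2² + 1.3²) = 7.316
|j7.2 + 7.2| = √(7.2² + 7.2²) = 10.18
|L(j7.2)| = 310 × 8.766 / (7.316 × 10.18) = 36.476
20 log₁₀(36.476) = 31.240 dB

31.24 dB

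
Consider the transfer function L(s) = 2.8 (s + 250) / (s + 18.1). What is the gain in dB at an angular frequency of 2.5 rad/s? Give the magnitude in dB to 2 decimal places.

|j2.5 + 250| = √(2.5² + 250²) = 250
|j2.5 + 18.1| = √(2.5² + 18.1²) = 18.27
|L(j2.5)| = 2.8 × 250 / 18.27 = 38.312
20 log₁₀(38.312) = 31.667 dB

31.67 dB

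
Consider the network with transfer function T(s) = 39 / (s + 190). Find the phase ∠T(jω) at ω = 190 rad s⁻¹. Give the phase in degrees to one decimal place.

-45.0°

∠(j190 + 190) = arctan(190/190) = 45.00°
∠T(j190) = −45.00° = -45.00°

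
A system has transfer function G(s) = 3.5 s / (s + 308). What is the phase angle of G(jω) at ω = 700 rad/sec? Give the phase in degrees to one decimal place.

23.7°

∠(j700) = 90.00°
∠(j700 + 308) = arctan(700/308) = 66.25°
∠G(j700) = 90.00° − 66.25° = 23.75°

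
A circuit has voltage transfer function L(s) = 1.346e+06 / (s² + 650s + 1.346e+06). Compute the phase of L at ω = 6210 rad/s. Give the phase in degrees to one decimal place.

∠[(j6210)² + 650(j6210) + 1.346e+06] = ∠[-3.7218e+07 + j4.0365e+06] = 173.81°
∠L(j6210) = −173.81° = -173.81°

-173.8°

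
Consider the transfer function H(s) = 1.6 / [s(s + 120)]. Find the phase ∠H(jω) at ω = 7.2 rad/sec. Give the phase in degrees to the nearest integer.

-93°

∠(j7.2 + 120) = arctan(7.2/120) = 3.43°
∠(j7.2) = 90.00°
∠H(j7.2) = − (3.43° + 90.00°) = -93.43°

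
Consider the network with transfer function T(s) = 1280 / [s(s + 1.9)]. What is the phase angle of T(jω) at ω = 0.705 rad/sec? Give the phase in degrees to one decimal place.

∠(j0.705 + 1.9) = arctan(0.705/1.9) = 20.36°
∠(j0.705) = 90.00°
∠T(j0.705) = − (20.36° + 90.00°) = -110.36°

-110.4 deg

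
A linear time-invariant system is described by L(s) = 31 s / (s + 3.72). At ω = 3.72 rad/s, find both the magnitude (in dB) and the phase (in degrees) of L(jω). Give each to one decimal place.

|L| = 26.8 dB, ∠L = 45.0°

|j3.72| = 3.72
|j3.72 + 3.72| = √(3.72² + 3.72²) = 5.261
|L(j3.72)| = 31 × 3.72 / 5.261 = 21.92
20 log₁₀(21.92) = 26.82 dB
∠(j3.72) = 90.00°
∠(j3.72 + 3.72) = arctan(3.72/3.72) = 45.00°
∠L(j3.72) = 90.00° − 45.00° = 45.00°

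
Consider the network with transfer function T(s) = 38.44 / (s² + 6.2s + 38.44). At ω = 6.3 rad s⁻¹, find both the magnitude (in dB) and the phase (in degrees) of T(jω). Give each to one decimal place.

|(j6.3)² + 6.2(j6.3) + 38.44| = |-1.25 + j39.06| = 39.08
|T(j6.3)| = 38.44 / 39.08 = 0.98362
20 log₁₀(0.98362) = -0.14 dB
∠[(j6.3)² + 6.2(j6.3) + 38.44] = ∠[-1.25 + j39.06] = 91.83°
∠T(j6.3) = −91.83° = -91.83°

|T| = -0.1 dB, ∠T = -91.8°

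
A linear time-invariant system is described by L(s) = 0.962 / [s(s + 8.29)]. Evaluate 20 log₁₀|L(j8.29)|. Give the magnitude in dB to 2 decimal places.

|j8.29 + 8.29| = √(8.29² + 8.29²) = 11.72
|j8.29| = 8.29
|L(j8.29)| = 0.962 / (11.72 × 8.29) = 0.0098981
20 log₁₀(0.0098981) = -40.089 dB

-40.09 dB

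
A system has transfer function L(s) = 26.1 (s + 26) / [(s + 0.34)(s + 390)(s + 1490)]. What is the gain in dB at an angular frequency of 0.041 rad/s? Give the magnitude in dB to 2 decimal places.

-49.35 dB

|j0.041 + 26| = √(0.041² + 26²) = 26
|j0.041 + 0.34| = √(0.041² + 0.34²) = 0.3425
|j0.041 + 390| = √(0.041² + 390²) = 390
|j0.041 + 1490| = √(0.041² + 1490²) = 1490
|L(j0.041)| = 26.1 × 26 / (0.3425 × 390 × 1490) = 0.00341
20 log₁₀(0.00341) = -49.345 dB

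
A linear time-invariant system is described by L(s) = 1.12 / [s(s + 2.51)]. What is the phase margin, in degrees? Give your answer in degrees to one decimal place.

80.1°

Gain crossover: |L(jω)| = 1 at ω ≈ 0.44 rad s⁻¹.
∠L(j0.44) = −90° − arctan(0.44/2.51) ≈ -99.93°
PM = 180° + (-99.93°) = 80.07°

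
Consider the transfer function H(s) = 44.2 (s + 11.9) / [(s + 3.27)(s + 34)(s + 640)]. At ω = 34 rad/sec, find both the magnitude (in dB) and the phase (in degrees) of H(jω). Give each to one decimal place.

|j34 + 11.9| = √(34² + 11.9²) = 36.02
|j34 + 3.27| = √(34² + 3.27²) = 34.16
|j34 + 34| = √(34² + 34²) = 48.08
|j34 + 640| = √(34² + 640²) = 640.9
|H(j34)| = 44.2 × 36.02 / (34.16 × 48.08 × 640.9) = 0.0015126
20 log₁₀(0.0015126) = -56.41 dB
∠(j34 + 11.9) = arctan(34/11.9) = 70.71°
∠(j34 + 3.27) = arctan(34/3.27) = 84.51°
∠(j34 + 34) = arctan(34/34) = 45.00°
∠(j34 + 640) = arctan(34/640) = 3.04°
∠H(j34) = 70.71° − (84.51° + 45.00° + 3.04°) = -61.84°

|H| = -56.4 dB, ∠H = -61.8°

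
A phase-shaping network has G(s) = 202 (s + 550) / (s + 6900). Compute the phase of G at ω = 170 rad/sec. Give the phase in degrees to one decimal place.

∠(j170 + 550) = arctan(170/550) = 17.18°
∠(j170 + 6900) = arctan(170/6900) = 1.41°
∠G(j170) = 17.18° − 1.41° = 15.76°

15.8°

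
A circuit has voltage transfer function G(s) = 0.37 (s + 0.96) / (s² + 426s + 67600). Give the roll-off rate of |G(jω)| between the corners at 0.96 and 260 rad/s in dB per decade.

In this band the factors already past their corner are: zero at 0.96; net slope = 20 dB/decade.

20 dB/decade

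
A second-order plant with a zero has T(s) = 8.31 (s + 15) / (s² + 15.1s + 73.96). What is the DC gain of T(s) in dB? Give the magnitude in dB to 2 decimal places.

4.53 dB

T(0) = 8.31 × 15 / 73.96 = 1.6854
20 log₁₀(1.6854) = 4.534 dB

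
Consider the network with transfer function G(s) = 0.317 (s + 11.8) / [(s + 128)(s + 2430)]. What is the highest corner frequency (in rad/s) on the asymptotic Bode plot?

Break frequencies occur at each pole and zero magnitude: 11.8 rad/s, 128 rad/s, 2430 rad/s.
The highest is 2430 rad/s.

2430 rad/s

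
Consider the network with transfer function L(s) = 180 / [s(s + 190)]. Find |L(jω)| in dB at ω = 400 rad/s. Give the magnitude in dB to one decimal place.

-59.9 dB

|j400 + 190| = √(400² + 190²) = 442.8
|j400| = 400
|L(j400)| = 180 / (442.8 × 400) = 0.0010162
20 log₁₀(0.0010162) = -59.86 dB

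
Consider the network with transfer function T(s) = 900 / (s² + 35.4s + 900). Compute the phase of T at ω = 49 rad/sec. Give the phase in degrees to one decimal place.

-130.9°

∠[(j49)² + 35.4(j49) + 900] = ∠[-1501 + j1734.6] = 130.87°
∠T(j49) = −130.87° = -130.87°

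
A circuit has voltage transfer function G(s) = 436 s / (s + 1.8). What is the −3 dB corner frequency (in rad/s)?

For a single-pole high-pass, the −3 dB point is at the pole: ω = 1.8 rad/s.

1.8 rad/s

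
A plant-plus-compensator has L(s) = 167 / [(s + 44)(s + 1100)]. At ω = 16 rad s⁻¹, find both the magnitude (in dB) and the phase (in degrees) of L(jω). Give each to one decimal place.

|L| = -49.8 dB, ∠L = -20.8°

|j16 + 44| = √(16² + 44²) = 46.82
|j16 + 1100| = √(16² + 1100²) = 1100
|L(j16)| = 167 / (46.82 × 1100) = 0.0032423
20 log₁₀(0.0032423) = -49.78 dB
∠(j16 + 44) = arctan(16/44) = 19.98°
∠(j16 + 1100) = arctan(16/1100) = 0.83°
∠L(j16) = − (19.98° + 0.83°) = -20.82°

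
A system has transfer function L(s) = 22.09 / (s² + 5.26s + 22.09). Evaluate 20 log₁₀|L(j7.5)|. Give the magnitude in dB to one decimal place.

-7.5 dB

|(j7.5)² + 5.26(j7.5) + 22.09| = |-34.16 + j39.45| = 52.18
|L(j7.5)| = 22.09 / 52.18 = 0.42331
20 log₁₀(0.42331) = -7.47 dB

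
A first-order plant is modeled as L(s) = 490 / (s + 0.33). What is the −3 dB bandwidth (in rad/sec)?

For a single-pole low-pass, the −3 dB point is at the pole: ω = 0.33 rad/sec.

0.33 rad/sec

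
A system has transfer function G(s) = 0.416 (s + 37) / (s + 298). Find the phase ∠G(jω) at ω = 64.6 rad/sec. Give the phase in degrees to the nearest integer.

∠(j64.6 + 37) = arctan(64.6/37) = 60.20°
∠(j64.6 + 298) = arctan(64.6/298) = 12.23°
∠G(j64.6) = 60.20° − 12.23° = 47.97°

48°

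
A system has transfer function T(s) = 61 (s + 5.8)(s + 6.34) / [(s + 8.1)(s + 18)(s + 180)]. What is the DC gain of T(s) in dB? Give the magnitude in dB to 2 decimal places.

-21.36 dB

T(0) = 61 × 5.8 × 6.34 / (8.1 × 18 × 180) = 0.085471
20 log₁₀(0.085471) = -21.364 dB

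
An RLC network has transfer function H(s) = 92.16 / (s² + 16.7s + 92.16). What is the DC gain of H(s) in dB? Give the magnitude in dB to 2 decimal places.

0.00 dB

H(0) = 92.16 / 92.16 = 1
20 log₁₀(1) = 0.000 dB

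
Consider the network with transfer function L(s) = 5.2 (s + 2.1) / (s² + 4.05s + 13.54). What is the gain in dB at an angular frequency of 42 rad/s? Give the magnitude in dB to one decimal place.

-18.1 dB

|j42 + 2.1| = √(42² + 2.1²) = 42.05
|(j42)² + 4.05(j42) + 13.54| = |-1750.5 + j170.1| = 1759
|L(j42)| = 5.2 × 42.05 / 1759 = 0.12434
20 log₁₀(0.12434) = -18.11 dB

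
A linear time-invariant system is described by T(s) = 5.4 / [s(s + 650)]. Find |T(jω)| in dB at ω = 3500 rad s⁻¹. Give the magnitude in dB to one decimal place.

|j3500 + 650| = √(3500² + 650²) = 3560
|j3500| = 3500
|T(j3500)| = 5.4 / (3560 × 3500) = 4.3341e-07
20 log₁₀(4.3341e-07) = -127.26 dB

-127.3 dB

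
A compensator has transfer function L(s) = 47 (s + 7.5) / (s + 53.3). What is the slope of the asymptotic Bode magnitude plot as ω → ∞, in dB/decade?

0 dB/decade

With 1 zero and 1 pole, the high-frequency asymptotic slope is 20 × (1 − 1) = 0 dB/decade.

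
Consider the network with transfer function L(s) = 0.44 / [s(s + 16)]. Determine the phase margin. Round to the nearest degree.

90°

Gain crossover: |L(jω)| = 1 at ω ≈ 0.0275 rad/s.
∠L(j0.0275) = −90° − arctan(0.0275/16) ≈ -90.10°
PM = 180° + (-90.10°) = 89.90°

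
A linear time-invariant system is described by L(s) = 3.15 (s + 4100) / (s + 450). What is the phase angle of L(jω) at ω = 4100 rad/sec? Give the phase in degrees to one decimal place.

-38.7°

∠(j4100 + 4100) = arctan(4100/4100) = 45.00°
∠(j4100 + 450) = arctan(4100/450) = 83.74°
∠L(j4100) = 45.00° − 83.74° = -38.74°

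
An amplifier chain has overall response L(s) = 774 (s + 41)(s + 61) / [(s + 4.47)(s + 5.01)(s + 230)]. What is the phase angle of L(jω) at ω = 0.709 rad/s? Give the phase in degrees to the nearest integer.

-16°

∠(j0.709 + 41) = arctan(0.709/41) = 0.99°
∠(j0.709 + 61) = arctan(0.709/61) = 0.67°
∠(j0.709 + 4.47) = arctan(0.709/4.47) = 9.01°
∠(j0.709 + 5.01) = arctan(0.709/5.01) = 8.05°
∠(j0.709 + 230) = arctan(0.709/230) = 0.18°
∠L(j0.709) = 0.99° + 0.67° − (9.01° + 8.05° + 0.18°) = -15.59°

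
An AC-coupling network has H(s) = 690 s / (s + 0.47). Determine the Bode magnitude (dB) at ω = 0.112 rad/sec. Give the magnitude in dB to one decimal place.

44.1 dB

|j0.112| = 0.112
|j0.112 + 0.47| = √(0.112² + 0.47²) = 0.4832
|H(j0.112)| = 690 × 0.112 / 0.4832 = 159.95
20 log₁₀(159.95) = 44.08 dB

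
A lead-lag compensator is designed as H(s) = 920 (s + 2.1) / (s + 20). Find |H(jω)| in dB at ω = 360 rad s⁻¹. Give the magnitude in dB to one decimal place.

59.3 dB

|j360 + 2.1| = √(360² + 2.1²) = 360
|j360 + 20| = √(360² + 20²) = 360.6
|H(j360)| = 920 × 360 / 360.6 = 918.6
20 log₁₀(918.6) = 59.26 dB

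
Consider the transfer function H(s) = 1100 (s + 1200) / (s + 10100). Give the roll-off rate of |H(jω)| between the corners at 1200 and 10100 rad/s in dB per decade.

20 dB/decade

In this band the factors already past their corner are: zero at 1200; net slope = 20 dB/decade.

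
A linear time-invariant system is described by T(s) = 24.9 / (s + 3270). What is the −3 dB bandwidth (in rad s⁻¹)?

3270 rad s⁻¹

For a single-pole low-pass, the −3 dB point is at the pole: ω = 3270 rad s⁻¹.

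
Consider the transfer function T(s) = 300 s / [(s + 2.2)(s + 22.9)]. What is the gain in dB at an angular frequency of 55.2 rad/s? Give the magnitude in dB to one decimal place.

|j55.2| = 55.2
|j55.2 + 2.2| = √(55.2² + 2.2²) = 55.24
|j55.2 + 22.9| = √(55.2² + 22.9²) = 59.76
|T(j55.2)| = 300 × 55.2 / (55.24 × 59.76) = 5.016
20 log₁₀(5.016) = 14.01 dB

14.0 dB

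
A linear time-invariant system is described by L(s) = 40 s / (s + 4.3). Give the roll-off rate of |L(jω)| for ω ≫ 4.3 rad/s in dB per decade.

0 dB/decade

With 1 zero and 1 pole, the high-frequency asymptotic slope is 20 × (1 − 1) = 0 dB/decade.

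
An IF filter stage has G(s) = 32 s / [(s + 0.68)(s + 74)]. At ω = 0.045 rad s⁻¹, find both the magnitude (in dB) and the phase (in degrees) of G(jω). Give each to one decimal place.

|j0.045| = 0.045
|j0.045 + 0.68| = √(0.045² + 0.68²) = 0.6815
|j0.045 + 74| = √(0.045² + 74²) = 74
|G(j0.045)| = 32 × 0.045 / (0.6815 × 74) = 0.028554
20 log₁₀(0.028554) = -30.89 dB
∠(j0.045) = 90.00°
∠(j0.045 + 0.68) = arctan(0.045/0.68) = 3.79°
∠(j0.045 + 74) = arctan(0.045/74) = 0.03°
∠G(j0.045) = 90.00° − (3.79° + 0.03°) = 86.18°

|G| = -30.9 dB, ∠G = 86.2 deg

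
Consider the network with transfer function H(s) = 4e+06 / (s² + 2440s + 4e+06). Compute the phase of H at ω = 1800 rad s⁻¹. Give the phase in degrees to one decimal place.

∠[(j1800)² + 2440(j1800) + 4e+06] = ∠[7.6e+05 + j4.392e+06] = 80.18°
∠H(j1800) = −80.18° = -80.18°

-80.2°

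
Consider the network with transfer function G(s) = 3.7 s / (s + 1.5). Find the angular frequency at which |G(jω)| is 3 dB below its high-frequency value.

1.5 rad/sec

For a single-pole high-pass, the −3 dB point is at the pole: ω = 1.5 rad/sec.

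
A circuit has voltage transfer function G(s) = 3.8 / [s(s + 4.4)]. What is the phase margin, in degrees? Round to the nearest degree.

79 deg

Gain crossover: |G(jω)| = 1 at ω ≈ 0.848 rad s⁻¹.
∠G(j0.848) = −90° − arctan(0.848/4.4) ≈ -100.91°
PM = 180° + (-100.91°) = 79.09°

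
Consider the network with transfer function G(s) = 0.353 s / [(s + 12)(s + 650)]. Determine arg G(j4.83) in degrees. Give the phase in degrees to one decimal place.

∠(j4.83) = 90.00°
∠(j4.83 + 12) = arctan(4.83/12) = 21.92°
∠(j4.83 + 650) = arctan(4.83/650) = 0.43°
∠G(j4.83) = 90.00° − (21.92° + 0.43°) = 67.65°

67.6°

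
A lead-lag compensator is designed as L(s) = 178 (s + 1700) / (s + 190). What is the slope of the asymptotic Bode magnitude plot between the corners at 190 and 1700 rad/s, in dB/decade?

-20 dB/decade

In this band the factors already past their corner are: pole at 190; net slope = -20 dB/decade.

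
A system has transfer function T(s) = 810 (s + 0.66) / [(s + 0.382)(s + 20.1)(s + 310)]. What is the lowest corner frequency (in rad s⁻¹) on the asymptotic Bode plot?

Break frequencies occur at each pole and zero magnitude: 0.382 rad s⁻¹, 0.66 rad s⁻¹, 20.1 rad s⁻¹, 310 rad s⁻¹.
The lowest is 0.382 rad s⁻¹.

0.382 rad s⁻¹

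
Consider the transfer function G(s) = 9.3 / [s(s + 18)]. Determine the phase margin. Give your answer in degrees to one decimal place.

Gain crossover: |G(jω)| = 1 at ω ≈ 0.516 rad/s.
∠G(j0.516) = −90° − arctan(0.516/18) ≈ -91.64°
PM = 180° + (-91.64°) = 88.36°

88.4°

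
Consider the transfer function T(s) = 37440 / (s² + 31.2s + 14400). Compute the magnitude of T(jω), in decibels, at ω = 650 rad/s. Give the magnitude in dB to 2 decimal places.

|(j650)² + 31.2(j650) + 14400| = |-4.081e+05 + j20280| = 4.086e+05
|T(j650)| = 37440 / 4.086e+05 = 0.091629
20 log₁₀(0.091629) = -20.759 dB

-20.76 dB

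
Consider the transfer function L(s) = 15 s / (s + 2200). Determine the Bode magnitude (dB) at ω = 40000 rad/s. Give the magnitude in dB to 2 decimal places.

|j40000| = 4e+04
|j40000 + 2200| = √(40000² + 2200²) = 4.006e+04
|L(j40000)| = 15 × 4e+04 / 4.006e+04 = 14.977
20 log₁₀(14.977) = 23.509 dB

23.51 dB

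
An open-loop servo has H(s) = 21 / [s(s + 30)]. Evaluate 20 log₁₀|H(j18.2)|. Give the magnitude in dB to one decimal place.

|j18.2 + 30| = √(18.2² + 30²) = 35.09
|j18.2| = 18.2
|H(j18.2)| = 21 / (35.09 × 18.2) = 0.032883
20 log₁₀(0.032883) = -29.66 dB

-29.7 dB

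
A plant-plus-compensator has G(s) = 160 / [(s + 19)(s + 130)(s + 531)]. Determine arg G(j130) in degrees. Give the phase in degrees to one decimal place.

∠(j130 + 19) = arctan(130/19) = 81.68°
∠(j130 + 130) = arctan(130/130) = 45.00°
∠(j130 + 531) = arctan(130/531) = 13.76°
∠G(j130) = − (81.68° + 45.00° + 13.76°) = -140.44°

-140.4 deg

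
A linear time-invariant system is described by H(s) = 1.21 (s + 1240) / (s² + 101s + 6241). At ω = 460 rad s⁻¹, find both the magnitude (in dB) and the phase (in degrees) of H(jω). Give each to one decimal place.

|j460 + 1240| = √(460² + 1240²) = 1323
|(j460)² + 101(j460) + 6241| = |-2.0536e+05 + j46460| = 2.105e+05
|H(j460)| = 1.21 × 1323 / 2.105e+05 = 0.0076007
20 log₁₀(0.0076007) = -42.38 dB
∠(j460 + 1240) = arctan(460/1240) = 20.35°
∠[(j460)² + 101(j460) + 6241] = ∠[-2.0536e+05 + j46460] = 167.25°
∠H(j460) = 20.35° − 167.25° = -146.90°

|H| = -42.4 dB, ∠H = -146.9°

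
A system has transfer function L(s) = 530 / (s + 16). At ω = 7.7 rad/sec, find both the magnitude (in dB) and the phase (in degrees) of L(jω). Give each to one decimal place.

|L| = 29.5 dB, ∠L = -25.7 deg

|j7.7 + 16| = √(7.7² + 16²) = 17.76
|L(j7.7)| = 530 / 17.76 = 29.848
20 log₁₀(29.848) = 29.50 dB
∠(j7.7 + 16) = arctan(7.7/16) = 25.70°
∠L(j7.7) = −25.70° = -25.70°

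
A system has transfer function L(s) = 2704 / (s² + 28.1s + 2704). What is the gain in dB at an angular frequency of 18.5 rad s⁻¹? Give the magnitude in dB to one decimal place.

1.0 dB

|(j18.5)² + 28.1(j18.5) + 2704| = |2361.8 + j519.85| = 2418
|L(j18.5)| = 2704 / 2418 = 1.1181
20 log₁₀(1.1181) = 0.97 dB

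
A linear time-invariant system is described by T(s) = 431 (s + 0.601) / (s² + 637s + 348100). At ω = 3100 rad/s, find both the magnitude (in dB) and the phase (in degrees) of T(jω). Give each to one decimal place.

|j3100 + 0.601| = √(3100² + 0.601²) = 3100
|(j3100)² + 637(j3100) + 348100| = |-9.2619e+06 + j1.9747e+06| = 9.47e+06
|T(j3100)| = 431 × 3100 / 9.47e+06 = 0.14109
20 log₁₀(0.14109) = -17.01 dB
∠(j3100 + 0.601) = arctan(3100/0.601) = 89.99°
∠[(j3100)² + 637(j3100) + 348100] = ∠[-9.2619e+06 + j1.9747e+06] = 167.96°
∠T(j3100) = 89.99° − 167.96° = -77.98°

|T| = -17.0 dB, ∠T = -78.0 deg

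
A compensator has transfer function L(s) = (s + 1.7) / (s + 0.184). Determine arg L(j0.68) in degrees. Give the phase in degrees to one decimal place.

-53.1°

∠(j0.68 + 1.7) = arctan(0.68/1.7) = 21.80°
∠(j0.68 + 0.184) = arctan(0.68/0.184) = 74.86°
∠L(j0.68) = 21.80° − 74.86° = -53.06°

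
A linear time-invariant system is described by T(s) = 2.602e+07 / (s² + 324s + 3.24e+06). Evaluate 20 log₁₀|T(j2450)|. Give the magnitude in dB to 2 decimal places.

|(j2450)² + 324(j2450) + 3.24e+06| = |-2.7625e+06 + j7.938e+05| = 2.874e+06
|T(j2450)| = 2.602e+07 / 2.874e+06 = 9.0527
20 log₁₀(9.0527) = 19.136 dB

19.14 dB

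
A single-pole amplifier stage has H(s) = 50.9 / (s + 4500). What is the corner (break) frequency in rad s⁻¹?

4500 rad s⁻¹

The single real pole at s = −4500 gives a corner at ω = 4500 rad s⁻¹.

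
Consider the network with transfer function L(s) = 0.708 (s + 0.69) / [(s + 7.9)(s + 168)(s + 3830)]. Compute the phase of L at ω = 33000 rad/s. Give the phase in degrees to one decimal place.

∠(j33000 + 0.69) = arctan(33000/0.69) = 90.00°
∠(j33000 + 7.9) = arctan(33000/7.9) = 89.99°
∠(j33000 + 168) = arctan(33000/168) = 89.71°
∠(j33000 + 3830) = arctan(33000/3830) = 83.38°
∠L(j33000) = 90.00° − (89.99° + 89.71° + 83.38°) = -173.08°

-173.1 deg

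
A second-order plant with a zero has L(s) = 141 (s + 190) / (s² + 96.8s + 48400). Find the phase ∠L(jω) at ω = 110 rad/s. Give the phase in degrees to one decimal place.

∠(j110 + 190) = arctan(110/190) = 30.07°
∠[(j110)² + 96.8(j110) + 48400] = ∠[36300 + j10648] = 16.35°
∠L(j110) = 30.07° − 16.35° = 13.72°

13.7°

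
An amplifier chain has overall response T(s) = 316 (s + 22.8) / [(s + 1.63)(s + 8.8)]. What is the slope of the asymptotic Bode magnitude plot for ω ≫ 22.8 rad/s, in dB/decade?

-20 dB/decade

With 1 zero and 2 poles, the high-frequency asymptotic slope is 20 × (1 − 2) = -20 dB/decade.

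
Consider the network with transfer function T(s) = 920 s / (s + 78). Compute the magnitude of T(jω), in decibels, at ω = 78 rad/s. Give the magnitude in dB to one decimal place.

56.3 dB

|j78| = 78
|j78 + 78| = √(78² + 78²) = 110.3
|T(j78)| = 920 × 78 / 110.3 = 650.54
20 log₁₀(650.54) = 56.27 dB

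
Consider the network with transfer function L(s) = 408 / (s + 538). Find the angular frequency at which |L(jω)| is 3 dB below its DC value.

538 rad s⁻¹

For a single-pole low-pass, the −3 dB point is at the pole: ω = 538 rad s⁻¹.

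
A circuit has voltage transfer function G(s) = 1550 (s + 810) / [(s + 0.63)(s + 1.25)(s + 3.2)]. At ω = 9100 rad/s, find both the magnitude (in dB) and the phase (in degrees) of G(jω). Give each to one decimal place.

|G| = -94.5 dB, ∠G = -185.1°

|j9100 + 810| = √(9100² + 810²) = 9136
|j9100 + 0.63| = √(9100² + 0.63²) = 9100
|j9100 + 1.25| = √(9100² + 1.25²) = 9100
|j9100 + 3.2| = √(9100² + 3.2²) = 9100
|G(j9100)| = 1550 × 9136 / (9100 × 9100 × 9100) = 1.8792e-05
20 log₁₀(1.8792e-05) = -94.52 dB
∠(j9100 + 810) = arctan(9100/810) = 84.91°
∠(j9100 + 0.63) = arctan(9100/0.63) = 90.00°
∠(j9100 + 1.25) = arctan(9100/1.25) = 89.99°
∠(j9100 + 3.2) = arctan(9100/3.2) = 89.98°
∠G(j9100) = 84.91° − (90.00° + 89.99° + 89.98°) = -185.05°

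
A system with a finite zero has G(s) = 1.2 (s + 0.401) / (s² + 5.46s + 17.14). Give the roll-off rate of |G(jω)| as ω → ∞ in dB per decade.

-20 dB/decade

With 1 zero and 2 poles, the high-frequency asymptotic slope is 20 × (1 − 2) = -20 dB/decade.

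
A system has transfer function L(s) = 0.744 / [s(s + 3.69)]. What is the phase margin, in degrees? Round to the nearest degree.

87°

Gain crossover: |L(jω)| = 1 at ω ≈ 0.201 rad/s.
∠L(j0.201) = −90° − arctan(0.201/3.69) ≈ -93.12°
PM = 180° + (-93.12°) = 86.88°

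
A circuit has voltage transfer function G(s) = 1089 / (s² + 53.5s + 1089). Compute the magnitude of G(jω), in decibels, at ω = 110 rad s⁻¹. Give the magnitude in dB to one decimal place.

-21.2 dB

|(j110)² + 53.5(j110) + 1089| = |-11011 + j5885| = 1.249e+04
|G(j110)| = 1089 / 1.249e+04 = 0.087225
20 log₁₀(0.087225) = -21.19 dB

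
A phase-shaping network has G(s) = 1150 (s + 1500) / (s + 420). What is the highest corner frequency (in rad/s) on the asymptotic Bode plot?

Break frequencies occur at each pole and zero magnitude: 420 rad/s, 1500 rad/s.
The highest is 1500 rad/s.

1500 rad/s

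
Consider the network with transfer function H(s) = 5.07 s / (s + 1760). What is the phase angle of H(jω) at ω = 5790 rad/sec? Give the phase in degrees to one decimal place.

16.9°

∠(j5790) = 90.00°
∠(j5790 + 1760) = arctan(5790/1760) = 73.09°
∠H(j5790) = 90.00° − 73.09° = 16.91°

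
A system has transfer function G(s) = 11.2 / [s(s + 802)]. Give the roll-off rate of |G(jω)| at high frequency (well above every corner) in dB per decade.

-40 dB/decade

With 0 zeros and 2 poles, the high-frequency asymptotic slope is 20 × (0 − 2) = -40 dB/decade.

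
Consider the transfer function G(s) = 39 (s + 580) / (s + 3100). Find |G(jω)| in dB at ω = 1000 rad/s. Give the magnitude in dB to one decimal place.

|j1000 + 580| = √(1000² + 580²) = 1156
|j1000 + 3100| = √(1000² + 3100²) = 3257
|G(j1000)| = 39 × 1156 / 3257 = 13.841
20 log₁₀(13.841) = 22.82 dB

22.8 dB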